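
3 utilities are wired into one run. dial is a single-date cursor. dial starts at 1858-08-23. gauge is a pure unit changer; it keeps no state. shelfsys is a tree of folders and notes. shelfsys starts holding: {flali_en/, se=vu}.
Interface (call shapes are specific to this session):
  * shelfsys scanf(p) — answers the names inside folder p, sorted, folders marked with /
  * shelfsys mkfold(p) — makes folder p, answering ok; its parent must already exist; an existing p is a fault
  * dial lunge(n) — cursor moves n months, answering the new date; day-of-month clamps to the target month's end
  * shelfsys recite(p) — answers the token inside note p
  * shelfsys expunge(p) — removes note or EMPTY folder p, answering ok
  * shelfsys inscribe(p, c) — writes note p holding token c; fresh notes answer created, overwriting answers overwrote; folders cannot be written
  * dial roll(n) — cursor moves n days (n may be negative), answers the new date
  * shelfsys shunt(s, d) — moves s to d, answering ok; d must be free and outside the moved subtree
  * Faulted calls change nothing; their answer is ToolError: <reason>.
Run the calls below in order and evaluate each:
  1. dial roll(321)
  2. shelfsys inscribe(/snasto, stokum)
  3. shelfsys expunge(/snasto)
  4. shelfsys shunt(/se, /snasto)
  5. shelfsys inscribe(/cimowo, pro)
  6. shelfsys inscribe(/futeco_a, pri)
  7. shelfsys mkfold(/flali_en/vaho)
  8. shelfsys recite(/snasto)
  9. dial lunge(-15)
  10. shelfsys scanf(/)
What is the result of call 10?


Answer: [cimowo, flali_en/, futeco_a, snasto]

Derivation:
% dial roll(n=321) -> 1859-07-10
% shelfsys inscribe(p=/snasto, c=stokum) -> created
% shelfsys expunge(p=/snasto) -> ok
% shelfsys shunt(s=/se, d=/snasto) -> ok
% shelfsys inscribe(p=/cimowo, c=pro) -> created
% shelfsys inscribe(p=/futeco_a, c=pri) -> created
% shelfsys mkfold(p=/flali_en/vaho) -> ok
% shelfsys recite(p=/snasto) -> vu
% dial lunge(n=-15) -> 1858-04-10
% shelfsys scanf(p=/) -> [cimowo, flali_en/, futeco_a, snasto]


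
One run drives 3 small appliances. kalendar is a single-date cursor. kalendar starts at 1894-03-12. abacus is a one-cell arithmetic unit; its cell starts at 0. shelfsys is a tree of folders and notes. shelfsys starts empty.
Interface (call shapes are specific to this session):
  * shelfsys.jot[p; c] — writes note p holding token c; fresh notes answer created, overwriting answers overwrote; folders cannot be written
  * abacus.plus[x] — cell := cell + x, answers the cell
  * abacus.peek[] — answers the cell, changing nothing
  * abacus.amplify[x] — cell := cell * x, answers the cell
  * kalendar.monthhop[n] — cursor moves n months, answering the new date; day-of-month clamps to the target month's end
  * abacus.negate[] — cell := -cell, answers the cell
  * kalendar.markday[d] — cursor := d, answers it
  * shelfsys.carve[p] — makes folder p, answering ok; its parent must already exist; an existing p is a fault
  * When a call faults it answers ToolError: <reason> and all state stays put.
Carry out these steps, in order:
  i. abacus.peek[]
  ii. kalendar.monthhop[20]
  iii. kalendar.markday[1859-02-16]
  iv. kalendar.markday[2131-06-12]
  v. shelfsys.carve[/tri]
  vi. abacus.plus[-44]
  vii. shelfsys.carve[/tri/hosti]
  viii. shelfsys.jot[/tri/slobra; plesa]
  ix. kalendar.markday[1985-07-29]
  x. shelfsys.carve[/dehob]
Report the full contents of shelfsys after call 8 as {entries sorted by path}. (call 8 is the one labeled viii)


Answer: {tri/, tri/hosti/, tri/slobra=plesa}

Derivation:
> peek
[out] 0
> monthhop n='20'
[out] 1895-11-12
> markday d='1859-02-16'
[out] 1859-02-16
> markday d='2131-06-12'
[out] 2131-06-12
> carve p='/tri'
[out] ok
> plus x='-44'
[out] -44
> carve p='/tri/hosti'
[out] ok
> jot p='/tri/slobra' c='plesa'
[out] created
> markday d='1985-07-29'
[out] 1985-07-29
> carve p='/dehob'
[out] ok


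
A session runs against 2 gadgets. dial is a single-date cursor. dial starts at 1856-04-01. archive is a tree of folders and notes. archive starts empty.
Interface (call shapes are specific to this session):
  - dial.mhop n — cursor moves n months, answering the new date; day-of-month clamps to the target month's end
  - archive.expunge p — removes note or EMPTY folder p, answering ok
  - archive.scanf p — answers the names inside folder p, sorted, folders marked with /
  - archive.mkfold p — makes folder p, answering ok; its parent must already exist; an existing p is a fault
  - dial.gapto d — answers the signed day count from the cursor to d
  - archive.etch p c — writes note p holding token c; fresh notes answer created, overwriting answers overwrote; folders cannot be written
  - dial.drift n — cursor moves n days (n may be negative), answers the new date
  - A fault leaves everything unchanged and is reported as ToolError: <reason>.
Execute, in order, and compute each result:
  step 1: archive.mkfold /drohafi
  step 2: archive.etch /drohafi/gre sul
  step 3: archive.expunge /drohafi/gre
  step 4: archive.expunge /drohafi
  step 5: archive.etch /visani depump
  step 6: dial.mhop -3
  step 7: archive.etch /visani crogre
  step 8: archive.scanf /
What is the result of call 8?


I call archive.mkfold with /drohafi, giving ok.
Next I call archive.etch with /drohafi/gre, sul, and get created.
I call archive.expunge with /drohafi/gre, which returns ok.
Then archive.expunge with /drohafi, yielding ok.
Calling archive.etch with /visani, depump, — result: created.
Using dial.mhop with -3, and observe 1856-01-01.
Next I call archive.etch with /visani, crogre, and get overwrote.
Next I call archive.scanf with /, and see [visani].

Answer: [visani]


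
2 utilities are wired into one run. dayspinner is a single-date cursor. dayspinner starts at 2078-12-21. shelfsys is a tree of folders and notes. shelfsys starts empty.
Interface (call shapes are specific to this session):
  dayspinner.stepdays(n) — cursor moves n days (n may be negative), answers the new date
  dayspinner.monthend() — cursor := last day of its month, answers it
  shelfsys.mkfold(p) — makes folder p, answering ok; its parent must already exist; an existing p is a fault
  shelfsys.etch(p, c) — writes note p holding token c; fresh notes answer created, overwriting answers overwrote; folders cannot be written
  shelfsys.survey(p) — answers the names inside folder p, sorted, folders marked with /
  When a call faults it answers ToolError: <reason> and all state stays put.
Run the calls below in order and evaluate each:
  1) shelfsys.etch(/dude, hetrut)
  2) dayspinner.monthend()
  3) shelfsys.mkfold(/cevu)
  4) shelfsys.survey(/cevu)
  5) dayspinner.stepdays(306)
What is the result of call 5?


;; 1. shelfsys.etch(p: /dude, c: hetrut) => created
;; 2. dayspinner.monthend() => 2078-12-31
;; 3. shelfsys.mkfold(p: /cevu) => ok
;; 4. shelfsys.survey(p: /cevu) => []
;; 5. dayspinner.stepdays(n: 306) => 2079-11-02

Answer: 2079-11-02


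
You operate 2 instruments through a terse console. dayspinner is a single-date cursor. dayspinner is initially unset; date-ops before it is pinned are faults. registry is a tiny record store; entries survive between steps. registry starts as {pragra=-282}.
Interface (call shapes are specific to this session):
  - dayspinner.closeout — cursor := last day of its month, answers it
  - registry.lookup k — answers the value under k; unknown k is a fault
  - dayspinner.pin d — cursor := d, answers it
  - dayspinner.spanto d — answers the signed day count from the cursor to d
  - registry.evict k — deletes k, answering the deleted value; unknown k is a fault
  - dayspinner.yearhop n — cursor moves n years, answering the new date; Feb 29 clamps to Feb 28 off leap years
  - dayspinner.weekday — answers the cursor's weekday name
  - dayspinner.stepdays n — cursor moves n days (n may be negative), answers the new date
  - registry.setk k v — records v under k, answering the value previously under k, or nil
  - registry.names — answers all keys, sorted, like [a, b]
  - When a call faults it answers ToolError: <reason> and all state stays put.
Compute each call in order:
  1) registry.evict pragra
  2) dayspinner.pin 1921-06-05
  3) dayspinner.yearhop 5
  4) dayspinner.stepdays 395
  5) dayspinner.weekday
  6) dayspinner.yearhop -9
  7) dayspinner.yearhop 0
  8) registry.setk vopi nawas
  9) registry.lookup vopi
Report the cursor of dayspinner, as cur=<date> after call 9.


Answer: cur=1918-07-05

Derivation:
-> evict(pragra)
<- -282
-> pin(1921-06-05)
<- 1921-06-05
-> yearhop(5)
<- 1926-06-05
-> stepdays(395)
<- 1927-07-05
-> weekday()
<- Tuesday
-> yearhop(-9)
<- 1918-07-05
-> yearhop(0)
<- 1918-07-05
-> setk(vopi, nawas)
<- nil
-> lookup(vopi)
<- nawas


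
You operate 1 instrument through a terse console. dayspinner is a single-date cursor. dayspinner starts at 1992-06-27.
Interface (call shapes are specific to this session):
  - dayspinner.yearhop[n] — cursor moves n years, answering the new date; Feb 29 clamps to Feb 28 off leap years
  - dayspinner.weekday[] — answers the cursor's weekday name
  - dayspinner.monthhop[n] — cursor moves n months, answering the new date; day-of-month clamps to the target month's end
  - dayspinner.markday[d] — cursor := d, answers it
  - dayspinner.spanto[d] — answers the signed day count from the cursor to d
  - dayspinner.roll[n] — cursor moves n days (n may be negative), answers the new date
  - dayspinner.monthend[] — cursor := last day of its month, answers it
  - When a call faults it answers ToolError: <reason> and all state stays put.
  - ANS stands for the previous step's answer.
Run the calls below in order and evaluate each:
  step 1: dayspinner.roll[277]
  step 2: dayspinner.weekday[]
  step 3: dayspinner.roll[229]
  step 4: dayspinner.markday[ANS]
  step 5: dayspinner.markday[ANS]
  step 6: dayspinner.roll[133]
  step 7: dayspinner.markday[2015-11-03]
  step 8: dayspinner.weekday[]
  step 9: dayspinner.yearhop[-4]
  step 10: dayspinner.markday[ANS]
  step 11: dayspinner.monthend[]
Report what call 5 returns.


I try dayspinner.roll on n: 277, which returns 1993-03-31.
Invoking dayspinner.weekday(), yielding Wednesday.
I run dayspinner.roll on n: 229: 1993-11-15.
I call dayspinner.markday on d: ANS, giving 1993-11-15.
I call dayspinner.markday on d: ANS, giving 1993-11-15.
I invoke dayspinner.roll on n: 133, → 1994-03-28.
Next I call dayspinner.markday on d: 2015-11-03, — result: 2015-11-03.
I invoke dayspinner.weekday(), — result: Tuesday.
Then dayspinner.yearhop on n: -4, — result: 2011-11-03.
I use dayspinner.markday on d: ANS, — result: 2011-11-03.
Using dayspinner.monthend(), and observe 2011-11-30.

Answer: 1993-11-15


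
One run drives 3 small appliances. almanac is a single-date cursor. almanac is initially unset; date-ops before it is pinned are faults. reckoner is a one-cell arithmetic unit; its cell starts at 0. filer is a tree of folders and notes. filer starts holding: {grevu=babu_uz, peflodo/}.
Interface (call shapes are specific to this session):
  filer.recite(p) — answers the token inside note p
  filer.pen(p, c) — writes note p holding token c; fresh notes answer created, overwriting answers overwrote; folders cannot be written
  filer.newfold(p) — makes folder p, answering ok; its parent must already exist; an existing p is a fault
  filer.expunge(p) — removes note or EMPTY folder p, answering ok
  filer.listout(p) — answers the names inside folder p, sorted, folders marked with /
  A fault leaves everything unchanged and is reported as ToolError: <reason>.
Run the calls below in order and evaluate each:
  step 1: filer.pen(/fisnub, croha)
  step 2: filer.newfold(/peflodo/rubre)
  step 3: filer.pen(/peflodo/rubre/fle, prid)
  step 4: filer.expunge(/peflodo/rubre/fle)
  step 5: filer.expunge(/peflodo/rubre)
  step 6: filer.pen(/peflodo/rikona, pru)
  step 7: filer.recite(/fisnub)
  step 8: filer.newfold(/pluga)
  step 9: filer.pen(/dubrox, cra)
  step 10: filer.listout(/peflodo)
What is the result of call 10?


Answer: [rikona]

Derivation:
Now I run pen using p→/fisnub, c→croha, and observe created.
Using newfold using p→/peflodo/rubre, giving ok.
Invoking pen using p→/peflodo/rubre/fle, c→prid, and observe created.
Then expunge using p→/peflodo/rubre/fle, and see ok.
Calling expunge using p→/peflodo/rubre, → ok.
I invoke pen using p→/peflodo/rikona, c→pru, → created.
Next I call recite using p→/fisnub, giving croha.
I try newfold using p→/pluga, — result: ok.
I run pen using p→/dubrox, c→cra, — result: created.
Invoking listout using p→/peflodo, yielding [rikona].


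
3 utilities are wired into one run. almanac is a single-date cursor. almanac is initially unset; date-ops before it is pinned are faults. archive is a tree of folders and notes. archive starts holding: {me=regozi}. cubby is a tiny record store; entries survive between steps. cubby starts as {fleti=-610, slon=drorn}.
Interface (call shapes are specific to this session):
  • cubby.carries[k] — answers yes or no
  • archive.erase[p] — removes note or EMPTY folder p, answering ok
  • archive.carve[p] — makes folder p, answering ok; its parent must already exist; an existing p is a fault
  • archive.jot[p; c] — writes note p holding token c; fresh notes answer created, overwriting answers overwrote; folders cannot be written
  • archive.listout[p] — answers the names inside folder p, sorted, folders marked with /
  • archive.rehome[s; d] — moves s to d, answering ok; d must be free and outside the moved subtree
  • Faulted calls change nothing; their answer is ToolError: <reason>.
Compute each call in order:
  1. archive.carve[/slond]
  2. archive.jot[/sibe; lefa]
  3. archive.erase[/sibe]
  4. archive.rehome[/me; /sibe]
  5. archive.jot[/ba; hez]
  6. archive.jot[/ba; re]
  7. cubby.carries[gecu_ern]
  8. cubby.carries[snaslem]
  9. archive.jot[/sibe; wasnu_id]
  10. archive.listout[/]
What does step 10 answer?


I try carve(p=/slond), which returns ok.
I try jot(p=/sibe, c=lefa), and get created.
I invoke erase(p=/sibe), giving ok.
Invoking rehome(s=/me, d=/sibe), giving ok.
I try jot(p=/ba, c=hez), and see created.
I use jot(p=/ba, c=re), — result: overwrote.
I try carries(k=gecu_ern), and observe no.
Calling carries(k=snaslem), and see no.
Invoking jot(p=/sibe, c=wasnu_id): overwrote.
Invoking listout(p=/): [ba, sibe, slond/].

Answer: [ba, sibe, slond/]


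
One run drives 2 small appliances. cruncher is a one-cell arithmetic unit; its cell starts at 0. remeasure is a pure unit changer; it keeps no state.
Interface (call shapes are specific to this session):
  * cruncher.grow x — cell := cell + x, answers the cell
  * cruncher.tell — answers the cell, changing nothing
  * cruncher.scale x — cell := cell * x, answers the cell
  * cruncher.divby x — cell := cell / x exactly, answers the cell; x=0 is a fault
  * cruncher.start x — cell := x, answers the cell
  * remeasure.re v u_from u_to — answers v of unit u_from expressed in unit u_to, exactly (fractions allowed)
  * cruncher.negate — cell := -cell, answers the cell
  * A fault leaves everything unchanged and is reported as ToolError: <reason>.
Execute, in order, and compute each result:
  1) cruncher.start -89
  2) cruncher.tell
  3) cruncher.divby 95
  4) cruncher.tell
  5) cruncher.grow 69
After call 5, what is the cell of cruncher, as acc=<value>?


Answer: acc=6466/95

Derivation:
% start x='-89'
= -89
% tell
= -89
% divby x='95'
= -89/95
% tell
= -89/95
% grow x='69'
= 6466/95


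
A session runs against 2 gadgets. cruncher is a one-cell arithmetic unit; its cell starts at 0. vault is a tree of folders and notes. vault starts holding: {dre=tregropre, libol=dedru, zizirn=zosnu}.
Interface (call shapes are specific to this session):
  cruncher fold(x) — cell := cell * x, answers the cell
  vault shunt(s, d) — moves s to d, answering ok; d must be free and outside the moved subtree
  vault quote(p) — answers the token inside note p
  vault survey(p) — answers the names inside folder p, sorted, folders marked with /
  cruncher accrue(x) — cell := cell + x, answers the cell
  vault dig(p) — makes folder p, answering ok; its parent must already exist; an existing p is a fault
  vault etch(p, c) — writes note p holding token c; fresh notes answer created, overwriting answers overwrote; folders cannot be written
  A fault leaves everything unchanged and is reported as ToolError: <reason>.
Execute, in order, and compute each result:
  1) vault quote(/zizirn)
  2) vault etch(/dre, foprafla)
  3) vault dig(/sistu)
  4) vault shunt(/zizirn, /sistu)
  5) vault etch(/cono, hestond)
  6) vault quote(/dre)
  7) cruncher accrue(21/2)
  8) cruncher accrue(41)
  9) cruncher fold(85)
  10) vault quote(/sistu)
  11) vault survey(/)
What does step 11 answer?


[in] vault quote /zizirn
[out] zosnu
[in] vault etch /dre foprafla
[out] overwrote
[in] vault dig /sistu
[out] ok
[in] vault shunt /zizirn /sistu
[out] ToolError: exists
[in] vault etch /cono hestond
[out] created
[in] vault quote /dre
[out] foprafla
[in] cruncher accrue 21/2
[out] 21/2
[in] cruncher accrue 41
[out] 103/2
[in] cruncher fold 85
[out] 8755/2
[in] vault quote /sistu
[out] ToolError: is a directory
[in] vault survey /
[out] [cono, dre, libol, sistu/, zizirn]

Answer: [cono, dre, libol, sistu/, zizirn]


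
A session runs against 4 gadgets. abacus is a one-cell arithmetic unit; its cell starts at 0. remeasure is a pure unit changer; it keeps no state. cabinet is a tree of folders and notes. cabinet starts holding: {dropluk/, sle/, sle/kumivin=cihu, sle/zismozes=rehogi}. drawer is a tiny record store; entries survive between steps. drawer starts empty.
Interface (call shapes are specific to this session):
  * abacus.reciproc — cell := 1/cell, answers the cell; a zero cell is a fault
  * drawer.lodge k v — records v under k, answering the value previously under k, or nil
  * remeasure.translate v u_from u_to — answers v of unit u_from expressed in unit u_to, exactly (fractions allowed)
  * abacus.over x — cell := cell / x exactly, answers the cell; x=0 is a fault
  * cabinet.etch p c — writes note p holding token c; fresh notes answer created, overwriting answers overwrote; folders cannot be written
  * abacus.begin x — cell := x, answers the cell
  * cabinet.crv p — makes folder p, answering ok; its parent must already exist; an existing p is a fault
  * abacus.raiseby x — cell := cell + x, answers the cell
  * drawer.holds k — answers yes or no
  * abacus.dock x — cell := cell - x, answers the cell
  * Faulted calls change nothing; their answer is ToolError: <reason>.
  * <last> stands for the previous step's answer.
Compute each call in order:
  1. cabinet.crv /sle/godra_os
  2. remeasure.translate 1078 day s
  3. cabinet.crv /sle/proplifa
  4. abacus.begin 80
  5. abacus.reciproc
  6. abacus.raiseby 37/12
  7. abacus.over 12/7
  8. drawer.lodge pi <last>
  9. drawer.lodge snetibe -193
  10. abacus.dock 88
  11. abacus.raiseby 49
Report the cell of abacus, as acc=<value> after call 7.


Answer: acc=5201/2880

Derivation:
~$ crv p=/sle/godra_os
  ok
~$ translate v=1078 u_from=day u_to=s
  93139200
~$ crv p=/sle/proplifa
  ok
~$ begin x=80
  80
~$ reciproc
  1/80
~$ raiseby x=37/12
  743/240
~$ over x=12/7
  5201/2880
~$ lodge k=pi v=<last>
  nil
~$ lodge k=snetibe v=-193
  nil
~$ dock x=88
  -248239/2880
~$ raiseby x=49
  -107119/2880


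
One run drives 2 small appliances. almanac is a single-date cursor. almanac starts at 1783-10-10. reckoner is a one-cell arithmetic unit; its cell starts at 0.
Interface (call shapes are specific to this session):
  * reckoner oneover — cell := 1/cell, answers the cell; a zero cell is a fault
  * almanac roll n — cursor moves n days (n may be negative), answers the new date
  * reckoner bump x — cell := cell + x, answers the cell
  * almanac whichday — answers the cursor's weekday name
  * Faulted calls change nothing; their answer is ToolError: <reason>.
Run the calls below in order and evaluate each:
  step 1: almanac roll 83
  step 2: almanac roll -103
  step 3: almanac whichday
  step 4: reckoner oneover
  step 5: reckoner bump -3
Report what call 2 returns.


Answer: 1783-09-20

Derivation:
CALL almanac roll[83]
RET  1784-01-01
CALL almanac roll[-103]
RET  1783-09-20
CALL almanac whichday[]
RET  Saturday
CALL reckoner oneover[]
RET  ToolError: reciprocal of zero
CALL reckoner bump[-3]
RET  -3


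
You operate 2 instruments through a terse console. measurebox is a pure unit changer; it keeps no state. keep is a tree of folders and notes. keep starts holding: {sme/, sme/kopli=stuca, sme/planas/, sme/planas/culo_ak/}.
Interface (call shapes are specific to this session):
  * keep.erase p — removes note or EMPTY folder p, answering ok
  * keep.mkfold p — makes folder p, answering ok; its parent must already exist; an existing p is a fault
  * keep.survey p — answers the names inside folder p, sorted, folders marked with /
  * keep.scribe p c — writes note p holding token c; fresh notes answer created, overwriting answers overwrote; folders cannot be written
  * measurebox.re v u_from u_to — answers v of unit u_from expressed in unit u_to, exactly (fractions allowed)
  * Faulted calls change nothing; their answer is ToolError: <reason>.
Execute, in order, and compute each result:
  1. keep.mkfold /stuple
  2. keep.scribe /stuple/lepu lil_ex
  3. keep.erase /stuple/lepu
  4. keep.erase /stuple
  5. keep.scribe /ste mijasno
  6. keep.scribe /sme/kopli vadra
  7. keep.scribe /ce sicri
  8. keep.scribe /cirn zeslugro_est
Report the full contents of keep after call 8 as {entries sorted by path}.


>>> mkfold p: /stuple
[out] ok
>>> scribe p: /stuple/lepu c: lil_ex
[out] created
>>> erase p: /stuple/lepu
[out] ok
>>> erase p: /stuple
[out] ok
>>> scribe p: /ste c: mijasno
[out] created
>>> scribe p: /sme/kopli c: vadra
[out] overwrote
>>> scribe p: /ce c: sicri
[out] created
>>> scribe p: /cirn c: zeslugro_est
[out] created

Answer: {ce=sicri, cirn=zeslugro_est, sme/, sme/kopli=vadra, sme/planas/, sme/planas/culo_ak/, ste=mijasno}


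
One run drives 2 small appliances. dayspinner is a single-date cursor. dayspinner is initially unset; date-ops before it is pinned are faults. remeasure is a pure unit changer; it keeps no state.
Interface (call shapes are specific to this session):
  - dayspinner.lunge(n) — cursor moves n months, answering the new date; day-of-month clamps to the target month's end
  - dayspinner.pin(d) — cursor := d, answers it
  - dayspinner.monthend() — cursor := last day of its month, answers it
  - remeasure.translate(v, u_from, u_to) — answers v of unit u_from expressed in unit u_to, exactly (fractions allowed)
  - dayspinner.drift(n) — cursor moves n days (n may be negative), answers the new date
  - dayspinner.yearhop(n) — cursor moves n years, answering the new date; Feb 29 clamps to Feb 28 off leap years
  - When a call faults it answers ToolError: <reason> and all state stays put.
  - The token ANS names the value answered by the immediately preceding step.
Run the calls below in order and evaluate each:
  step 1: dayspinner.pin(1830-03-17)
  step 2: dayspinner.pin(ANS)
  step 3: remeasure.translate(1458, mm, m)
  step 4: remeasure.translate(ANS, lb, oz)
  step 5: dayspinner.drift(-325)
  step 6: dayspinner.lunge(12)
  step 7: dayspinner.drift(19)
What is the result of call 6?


-> pin(1830-03-17)
<- 1830-03-17
-> pin(ANS)
<- 1830-03-17
-> translate(1458, mm, m)
<- 729/500
-> translate(ANS, lb, oz)
<- 2916/125
-> drift(-325)
<- 1829-04-26
-> lunge(12)
<- 1830-04-26
-> drift(19)
<- 1830-05-15

Answer: 1830-04-26


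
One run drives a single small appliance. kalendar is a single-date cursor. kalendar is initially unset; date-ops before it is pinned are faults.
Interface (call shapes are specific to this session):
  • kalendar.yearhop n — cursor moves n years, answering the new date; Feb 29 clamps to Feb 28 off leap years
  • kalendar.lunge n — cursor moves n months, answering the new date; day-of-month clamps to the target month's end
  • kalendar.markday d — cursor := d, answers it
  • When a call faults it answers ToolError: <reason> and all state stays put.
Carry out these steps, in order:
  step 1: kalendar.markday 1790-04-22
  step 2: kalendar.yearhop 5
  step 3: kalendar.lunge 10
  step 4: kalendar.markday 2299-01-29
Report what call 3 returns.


Answer: 1796-02-22

Derivation:
Using kalendar.markday(d→1790-04-22), → 1790-04-22.
I call kalendar.yearhop(n→5), and observe 1795-04-22.
I call kalendar.lunge(n→10): 1796-02-22.
Then kalendar.markday(d→2299-01-29), — result: 2299-01-29.


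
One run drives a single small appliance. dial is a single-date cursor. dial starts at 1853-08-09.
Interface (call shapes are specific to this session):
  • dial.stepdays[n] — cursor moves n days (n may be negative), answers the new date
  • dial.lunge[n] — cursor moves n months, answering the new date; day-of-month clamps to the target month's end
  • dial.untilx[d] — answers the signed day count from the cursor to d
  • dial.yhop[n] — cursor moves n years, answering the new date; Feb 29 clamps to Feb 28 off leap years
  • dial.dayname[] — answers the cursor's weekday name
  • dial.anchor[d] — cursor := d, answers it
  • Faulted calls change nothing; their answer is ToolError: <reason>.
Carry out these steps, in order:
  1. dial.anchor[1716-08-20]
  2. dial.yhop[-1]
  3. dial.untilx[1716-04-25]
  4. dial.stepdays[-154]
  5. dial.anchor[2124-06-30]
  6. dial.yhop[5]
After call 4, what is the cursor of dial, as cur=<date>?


[in] dial.anchor 1716-08-20
[out] 1716-08-20
[in] dial.yhop -1
[out] 1715-08-20
[in] dial.untilx 1716-04-25
[out] 249
[in] dial.stepdays -154
[out] 1715-03-19
[in] dial.anchor 2124-06-30
[out] 2124-06-30
[in] dial.yhop 5
[out] 2129-06-30

Answer: cur=1715-03-19


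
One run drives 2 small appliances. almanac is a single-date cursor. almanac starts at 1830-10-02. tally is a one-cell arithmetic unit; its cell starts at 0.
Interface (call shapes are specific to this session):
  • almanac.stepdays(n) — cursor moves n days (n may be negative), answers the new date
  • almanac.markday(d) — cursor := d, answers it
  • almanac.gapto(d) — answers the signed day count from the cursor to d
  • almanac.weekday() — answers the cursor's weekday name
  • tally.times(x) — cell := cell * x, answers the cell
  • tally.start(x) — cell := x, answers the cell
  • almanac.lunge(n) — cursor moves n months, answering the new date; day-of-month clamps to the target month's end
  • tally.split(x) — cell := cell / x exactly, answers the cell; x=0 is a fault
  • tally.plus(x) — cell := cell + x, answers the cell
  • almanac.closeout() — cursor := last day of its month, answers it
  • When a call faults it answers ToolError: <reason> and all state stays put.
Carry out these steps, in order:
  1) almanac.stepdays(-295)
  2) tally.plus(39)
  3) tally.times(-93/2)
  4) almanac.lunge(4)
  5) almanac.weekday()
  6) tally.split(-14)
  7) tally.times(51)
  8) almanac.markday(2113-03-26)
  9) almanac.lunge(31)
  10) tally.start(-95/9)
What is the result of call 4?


·→ almanac.stepdays(n: -295)
·← 1829-12-11
·→ tally.plus(x: 39)
·← 39
·→ tally.times(x: -93/2)
·← -3627/2
·→ almanac.lunge(n: 4)
·← 1830-04-11
·→ almanac.weekday()
·← Sunday
·→ tally.split(x: -14)
·← 3627/28
·→ tally.times(x: 51)
·← 184977/28
·→ almanac.markday(d: 2113-03-26)
·← 2113-03-26
·→ almanac.lunge(n: 31)
·← 2115-10-26
·→ tally.start(x: -95/9)
·← -95/9

Answer: 1830-04-11


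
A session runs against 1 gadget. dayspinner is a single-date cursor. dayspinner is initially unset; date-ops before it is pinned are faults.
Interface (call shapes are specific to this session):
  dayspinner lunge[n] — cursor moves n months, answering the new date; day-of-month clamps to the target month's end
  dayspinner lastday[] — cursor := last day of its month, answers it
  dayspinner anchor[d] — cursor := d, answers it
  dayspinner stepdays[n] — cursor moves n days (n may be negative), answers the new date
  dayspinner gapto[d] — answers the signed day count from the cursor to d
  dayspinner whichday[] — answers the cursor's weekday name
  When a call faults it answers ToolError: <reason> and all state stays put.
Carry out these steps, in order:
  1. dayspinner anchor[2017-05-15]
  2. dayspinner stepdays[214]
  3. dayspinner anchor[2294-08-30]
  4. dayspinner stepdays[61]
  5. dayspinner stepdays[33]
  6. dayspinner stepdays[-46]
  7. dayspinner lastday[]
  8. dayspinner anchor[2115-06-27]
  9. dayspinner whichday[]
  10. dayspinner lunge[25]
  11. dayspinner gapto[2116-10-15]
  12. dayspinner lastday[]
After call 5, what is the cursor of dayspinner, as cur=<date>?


% dayspinner anchor d→2017-05-15
= 2017-05-15
% dayspinner stepdays n→214
= 2017-12-15
% dayspinner anchor d→2294-08-30
= 2294-08-30
% dayspinner stepdays n→61
= 2294-10-30
% dayspinner stepdays n→33
= 2294-12-02
% dayspinner stepdays n→-46
= 2294-10-17
% dayspinner lastday
= 2294-10-31
% dayspinner anchor d→2115-06-27
= 2115-06-27
% dayspinner whichday
= Thursday
% dayspinner lunge n→25
= 2117-07-27
% dayspinner gapto d→2116-10-15
= -285
% dayspinner lastday
= 2117-07-31

Answer: cur=2294-12-02


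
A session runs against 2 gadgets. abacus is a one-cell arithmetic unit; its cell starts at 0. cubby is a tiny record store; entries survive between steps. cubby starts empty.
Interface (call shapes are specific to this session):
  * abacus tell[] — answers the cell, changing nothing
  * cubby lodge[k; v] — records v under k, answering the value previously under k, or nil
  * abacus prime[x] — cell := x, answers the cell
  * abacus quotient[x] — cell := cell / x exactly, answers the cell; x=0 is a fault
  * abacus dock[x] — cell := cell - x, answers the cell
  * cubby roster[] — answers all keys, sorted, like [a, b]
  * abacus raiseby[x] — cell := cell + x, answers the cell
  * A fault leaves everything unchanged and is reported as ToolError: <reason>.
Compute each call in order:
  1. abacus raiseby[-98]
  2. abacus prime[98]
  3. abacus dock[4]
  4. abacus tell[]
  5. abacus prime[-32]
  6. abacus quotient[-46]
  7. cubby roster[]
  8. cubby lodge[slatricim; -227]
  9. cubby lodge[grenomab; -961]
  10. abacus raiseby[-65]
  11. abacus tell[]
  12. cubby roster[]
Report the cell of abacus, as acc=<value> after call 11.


! 1. abacus raiseby(x: -98) : -98
! 2. abacus prime(x: 98) : 98
! 3. abacus dock(x: 4) : 94
! 4. abacus tell() : 94
! 5. abacus prime(x: -32) : -32
! 6. abacus quotient(x: -46) : 16/23
! 7. cubby roster() : []
! 8. cubby lodge(k: slatricim, v: -227) : nil
! 9. cubby lodge(k: grenomab, v: -961) : nil
! 10. abacus raiseby(x: -65) : -1479/23
! 11. abacus tell() : -1479/23
! 12. cubby roster() : [grenomab, slatricim]

Answer: acc=-1479/23


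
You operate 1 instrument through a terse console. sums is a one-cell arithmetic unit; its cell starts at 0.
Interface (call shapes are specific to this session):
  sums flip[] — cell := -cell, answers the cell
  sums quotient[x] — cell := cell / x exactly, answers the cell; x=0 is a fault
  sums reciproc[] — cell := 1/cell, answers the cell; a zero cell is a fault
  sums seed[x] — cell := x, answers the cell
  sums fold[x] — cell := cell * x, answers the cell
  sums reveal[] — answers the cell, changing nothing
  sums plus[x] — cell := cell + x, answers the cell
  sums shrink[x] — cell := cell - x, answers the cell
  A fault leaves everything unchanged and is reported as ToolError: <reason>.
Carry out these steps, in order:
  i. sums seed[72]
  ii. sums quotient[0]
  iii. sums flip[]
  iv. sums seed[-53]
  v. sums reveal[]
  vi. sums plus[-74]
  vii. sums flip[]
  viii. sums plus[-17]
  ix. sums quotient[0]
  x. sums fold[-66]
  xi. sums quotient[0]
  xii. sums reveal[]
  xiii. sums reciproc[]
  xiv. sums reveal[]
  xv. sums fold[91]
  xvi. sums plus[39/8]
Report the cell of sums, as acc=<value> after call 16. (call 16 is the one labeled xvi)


→ sums seed(x=72)
← 72
→ sums quotient(x=0)
← ToolError: division by zero
→ sums flip()
← -72
→ sums seed(x=-53)
← -53
→ sums reveal()
← -53
→ sums plus(x=-74)
← -127
→ sums flip()
← 127
→ sums plus(x=-17)
← 110
→ sums quotient(x=0)
← ToolError: division by zero
→ sums fold(x=-66)
← -7260
→ sums quotient(x=0)
← ToolError: division by zero
→ sums reveal()
← -7260
→ sums reciproc()
← -1/7260
→ sums reveal()
← -1/7260
→ sums fold(x=91)
← -91/7260
→ sums plus(x=39/8)
← 70603/14520

Answer: acc=70603/14520


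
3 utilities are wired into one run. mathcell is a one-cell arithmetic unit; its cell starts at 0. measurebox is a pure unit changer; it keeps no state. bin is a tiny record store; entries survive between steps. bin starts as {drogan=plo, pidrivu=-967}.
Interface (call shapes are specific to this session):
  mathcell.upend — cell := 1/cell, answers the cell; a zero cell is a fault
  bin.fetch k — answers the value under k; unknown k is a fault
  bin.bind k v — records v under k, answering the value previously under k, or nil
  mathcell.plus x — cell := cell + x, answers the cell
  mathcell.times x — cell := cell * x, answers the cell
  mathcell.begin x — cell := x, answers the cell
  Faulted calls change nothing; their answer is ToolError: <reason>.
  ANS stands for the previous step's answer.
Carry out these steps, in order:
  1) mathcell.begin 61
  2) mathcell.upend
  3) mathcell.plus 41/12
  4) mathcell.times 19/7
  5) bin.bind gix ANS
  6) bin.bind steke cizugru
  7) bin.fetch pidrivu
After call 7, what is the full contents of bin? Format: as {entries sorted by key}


Answer: {drogan=plo, gix=6821/732, pidrivu=-967, steke=cizugru}

Derivation:
> begin x='61'
[out] 61
> upend
[out] 1/61
> plus x='41/12'
[out] 2513/732
> times x='19/7'
[out] 6821/732
> bind k='gix' v='ANS'
[out] nil
> bind k='steke' v='cizugru'
[out] nil
> fetch k='pidrivu'
[out] -967


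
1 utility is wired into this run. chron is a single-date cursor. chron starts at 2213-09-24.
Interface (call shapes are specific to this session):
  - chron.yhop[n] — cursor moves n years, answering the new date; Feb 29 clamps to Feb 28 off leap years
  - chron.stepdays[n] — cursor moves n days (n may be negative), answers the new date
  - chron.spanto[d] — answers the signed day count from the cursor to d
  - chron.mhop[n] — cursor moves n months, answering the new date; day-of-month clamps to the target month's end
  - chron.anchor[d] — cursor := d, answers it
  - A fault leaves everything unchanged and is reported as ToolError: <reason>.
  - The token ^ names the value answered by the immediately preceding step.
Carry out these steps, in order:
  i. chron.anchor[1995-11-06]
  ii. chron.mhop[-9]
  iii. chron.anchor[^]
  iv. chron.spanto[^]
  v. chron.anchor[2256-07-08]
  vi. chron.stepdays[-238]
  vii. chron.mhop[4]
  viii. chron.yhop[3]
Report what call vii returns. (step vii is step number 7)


Answer: 2256-03-13

Derivation:
-> anchor(d=1995-11-06)
<- 1995-11-06
-> mhop(n=-9)
<- 1995-02-06
-> anchor(d=^)
<- 1995-02-06
-> spanto(d=^)
<- 0
-> anchor(d=2256-07-08)
<- 2256-07-08
-> stepdays(n=-238)
<- 2255-11-13
-> mhop(n=4)
<- 2256-03-13
-> yhop(n=3)
<- 2259-03-13


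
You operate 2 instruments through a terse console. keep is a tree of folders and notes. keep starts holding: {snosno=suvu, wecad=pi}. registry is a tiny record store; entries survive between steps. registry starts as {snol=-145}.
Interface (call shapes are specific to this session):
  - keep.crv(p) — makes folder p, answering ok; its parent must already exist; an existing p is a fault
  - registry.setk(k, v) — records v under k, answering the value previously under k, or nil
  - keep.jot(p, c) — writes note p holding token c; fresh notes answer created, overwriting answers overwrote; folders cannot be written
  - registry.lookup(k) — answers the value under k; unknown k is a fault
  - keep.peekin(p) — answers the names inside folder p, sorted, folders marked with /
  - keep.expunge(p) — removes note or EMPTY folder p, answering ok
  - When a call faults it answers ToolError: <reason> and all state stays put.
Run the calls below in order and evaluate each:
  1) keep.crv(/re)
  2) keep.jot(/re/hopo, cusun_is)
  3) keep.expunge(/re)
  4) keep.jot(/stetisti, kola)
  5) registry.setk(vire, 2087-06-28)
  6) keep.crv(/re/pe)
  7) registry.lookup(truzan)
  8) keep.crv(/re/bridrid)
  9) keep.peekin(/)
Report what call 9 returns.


>>> keep.crv p→/re
[out] ok
>>> keep.jot p→/re/hopo c→cusun_is
[out] created
>>> keep.expunge p→/re
[out] ToolError: not empty
>>> keep.jot p→/stetisti c→kola
[out] created
>>> registry.setk k→vire v→2087-06-28
[out] nil
>>> keep.crv p→/re/pe
[out] ok
>>> registry.lookup k→truzan
[out] ToolError: no such key truzan
>>> keep.crv p→/re/bridrid
[out] ok
>>> keep.peekin p→/
[out] [re/, snosno, stetisti, wecad]

Answer: [re/, snosno, stetisti, wecad]


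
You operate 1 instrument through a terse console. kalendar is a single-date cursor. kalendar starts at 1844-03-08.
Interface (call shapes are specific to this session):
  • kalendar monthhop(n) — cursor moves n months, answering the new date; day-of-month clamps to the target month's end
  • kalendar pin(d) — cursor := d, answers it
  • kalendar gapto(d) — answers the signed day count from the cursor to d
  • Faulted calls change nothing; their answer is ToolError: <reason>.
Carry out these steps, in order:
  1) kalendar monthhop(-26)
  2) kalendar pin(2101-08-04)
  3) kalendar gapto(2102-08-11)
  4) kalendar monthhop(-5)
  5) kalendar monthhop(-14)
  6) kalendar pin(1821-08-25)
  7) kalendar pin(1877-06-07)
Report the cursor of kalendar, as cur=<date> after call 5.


Answer: cur=2100-01-04

Derivation:
Using kalendar monthhop with -26, and see 1842-01-08.
I use kalendar pin with 2101-08-04, which returns 2101-08-04.
Then kalendar gapto with 2102-08-11, and observe 372.
Using kalendar monthhop with -5, yielding 2101-03-04.
Invoking kalendar monthhop with -14, giving 2100-01-04.
Using kalendar pin with 1821-08-25, which returns 1821-08-25.
I run kalendar pin with 1877-06-07, and see 1877-06-07.


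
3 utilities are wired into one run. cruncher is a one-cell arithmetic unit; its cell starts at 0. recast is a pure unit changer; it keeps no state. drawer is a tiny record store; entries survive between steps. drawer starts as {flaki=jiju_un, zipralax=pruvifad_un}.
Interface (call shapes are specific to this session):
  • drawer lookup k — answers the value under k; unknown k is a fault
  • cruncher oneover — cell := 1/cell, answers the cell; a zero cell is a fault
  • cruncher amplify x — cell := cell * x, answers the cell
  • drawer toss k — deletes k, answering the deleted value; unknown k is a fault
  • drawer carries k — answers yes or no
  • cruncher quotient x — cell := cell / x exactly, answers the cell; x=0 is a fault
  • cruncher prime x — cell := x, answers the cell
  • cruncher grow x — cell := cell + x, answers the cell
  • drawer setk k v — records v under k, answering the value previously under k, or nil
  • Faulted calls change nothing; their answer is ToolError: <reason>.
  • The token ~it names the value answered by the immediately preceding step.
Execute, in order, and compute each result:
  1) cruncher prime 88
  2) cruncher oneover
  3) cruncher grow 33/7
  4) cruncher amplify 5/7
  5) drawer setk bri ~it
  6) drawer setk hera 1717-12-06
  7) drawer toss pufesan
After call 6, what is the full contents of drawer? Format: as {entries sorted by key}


Answer: {bri=14555/4312, flaki=jiju_un, hera=1717-12-06, zipralax=pruvifad_un}

Derivation:
Step: cruncher prime[x: 88]
Result: 88
Step: cruncher oneover[]
Result: 1/88
Step: cruncher grow[x: 33/7]
Result: 2911/616
Step: cruncher amplify[x: 5/7]
Result: 14555/4312
Step: drawer setk[k: bri; v: ~it]
Result: nil
Step: drawer setk[k: hera; v: 1717-12-06]
Result: nil
Step: drawer toss[k: pufesan]
Result: ToolError: no such key pufesan


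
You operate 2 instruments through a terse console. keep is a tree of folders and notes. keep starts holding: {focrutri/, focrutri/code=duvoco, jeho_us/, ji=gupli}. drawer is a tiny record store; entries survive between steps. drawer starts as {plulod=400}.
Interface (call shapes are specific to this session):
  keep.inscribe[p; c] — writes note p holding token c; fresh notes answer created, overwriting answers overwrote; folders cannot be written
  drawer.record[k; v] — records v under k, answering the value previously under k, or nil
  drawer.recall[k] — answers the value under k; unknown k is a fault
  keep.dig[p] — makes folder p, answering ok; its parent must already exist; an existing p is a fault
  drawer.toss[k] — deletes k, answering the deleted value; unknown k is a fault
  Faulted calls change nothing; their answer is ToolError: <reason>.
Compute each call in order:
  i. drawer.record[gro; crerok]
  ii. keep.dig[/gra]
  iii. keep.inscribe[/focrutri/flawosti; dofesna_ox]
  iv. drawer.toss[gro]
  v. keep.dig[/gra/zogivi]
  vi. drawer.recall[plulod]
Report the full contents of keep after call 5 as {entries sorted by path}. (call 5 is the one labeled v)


~$ record k→gro v→crerok
  nil
~$ dig p→/gra
  ok
~$ inscribe p→/focrutri/flawosti c→dofesna_ox
  created
~$ toss k→gro
  crerok
~$ dig p→/gra/zogivi
  ok
~$ recall k→plulod
  400

Answer: {focrutri/, focrutri/code=duvoco, focrutri/flawosti=dofesna_ox, gra/, gra/zogivi/, jeho_us/, ji=gupli}
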